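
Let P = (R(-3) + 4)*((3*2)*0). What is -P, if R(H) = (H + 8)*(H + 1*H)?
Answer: 0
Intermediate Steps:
R(H) = 2*H*(8 + H) (R(H) = (8 + H)*(H + H) = (8 + H)*(2*H) = 2*H*(8 + H))
P = 0 (P = (2*(-3)*(8 - 3) + 4)*((3*2)*0) = (2*(-3)*5 + 4)*(6*0) = (-30 + 4)*0 = -26*0 = 0)
-P = -1*0 = 0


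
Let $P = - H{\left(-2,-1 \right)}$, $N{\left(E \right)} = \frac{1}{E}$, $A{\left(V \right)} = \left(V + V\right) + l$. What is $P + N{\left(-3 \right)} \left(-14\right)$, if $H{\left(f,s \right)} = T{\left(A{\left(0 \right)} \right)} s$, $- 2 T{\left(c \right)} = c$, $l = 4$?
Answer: $\frac{8}{3} \approx 2.6667$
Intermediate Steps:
$A{\left(V \right)} = 4 + 2 V$ ($A{\left(V \right)} = \left(V + V\right) + 4 = 2 V + 4 = 4 + 2 V$)
$T{\left(c \right)} = - \frac{c}{2}$
$H{\left(f,s \right)} = - 2 s$ ($H{\left(f,s \right)} = - \frac{4 + 2 \cdot 0}{2} s = - \frac{4 + 0}{2} s = \left(- \frac{1}{2}\right) 4 s = - 2 s$)
$P = -2$ ($P = - \left(-2\right) \left(-1\right) = \left(-1\right) 2 = -2$)
$P + N{\left(-3 \right)} \left(-14\right) = -2 + \frac{1}{-3} \left(-14\right) = -2 - - \frac{14}{3} = -2 + \frac{14}{3} = \frac{8}{3}$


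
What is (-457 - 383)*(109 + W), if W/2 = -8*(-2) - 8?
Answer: -105000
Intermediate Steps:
W = 16 (W = 2*(-8*(-2) - 8) = 2*(16 - 8) = 2*8 = 16)
(-457 - 383)*(109 + W) = (-457 - 383)*(109 + 16) = -840*125 = -105000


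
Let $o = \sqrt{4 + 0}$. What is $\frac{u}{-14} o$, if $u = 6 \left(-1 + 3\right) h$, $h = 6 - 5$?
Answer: $- \frac{12}{7} \approx -1.7143$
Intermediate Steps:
$o = 2$ ($o = \sqrt{4} = 2$)
$h = 1$ ($h = 6 - 5 = 1$)
$u = 12$ ($u = 6 \left(-1 + 3\right) 1 = 6 \cdot 2 \cdot 1 = 12 \cdot 1 = 12$)
$\frac{u}{-14} o = \frac{12}{-14} \cdot 2 = 12 \left(- \frac{1}{14}\right) 2 = \left(- \frac{6}{7}\right) 2 = - \frac{12}{7}$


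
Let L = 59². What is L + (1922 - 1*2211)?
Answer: 3192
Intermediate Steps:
L = 3481
L + (1922 - 1*2211) = 3481 + (1922 - 1*2211) = 3481 + (1922 - 2211) = 3481 - 289 = 3192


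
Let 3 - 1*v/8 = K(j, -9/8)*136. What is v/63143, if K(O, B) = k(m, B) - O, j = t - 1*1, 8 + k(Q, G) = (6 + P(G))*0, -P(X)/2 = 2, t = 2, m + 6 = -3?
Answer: 9816/63143 ≈ 0.15546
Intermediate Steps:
m = -9 (m = -6 - 3 = -9)
P(X) = -4 (P(X) = -2*2 = -4)
k(Q, G) = -8 (k(Q, G) = -8 + (6 - 4)*0 = -8 + 2*0 = -8 + 0 = -8)
j = 1 (j = 2 - 1*1 = 2 - 1 = 1)
K(O, B) = -8 - O
v = 9816 (v = 24 - 8*(-8 - 1*1)*136 = 24 - 8*(-8 - 1)*136 = 24 - (-72)*136 = 24 - 8*(-1224) = 24 + 9792 = 9816)
v/63143 = 9816/63143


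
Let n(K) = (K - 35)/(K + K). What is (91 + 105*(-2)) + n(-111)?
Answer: -13136/111 ≈ -118.34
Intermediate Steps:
n(K) = (-35 + K)/(2*K) (n(K) = (-35 + K)/((2*K)) = (-35 + K)*(1/(2*K)) = (-35 + K)/(2*K))
(91 + 105*(-2)) + n(-111) = (91 + 105*(-2)) + (½)*(-35 - 111)/(-111) = (91 - 210) + (½)*(-1/111)*(-146) = -119 + 73/111 = -13136/111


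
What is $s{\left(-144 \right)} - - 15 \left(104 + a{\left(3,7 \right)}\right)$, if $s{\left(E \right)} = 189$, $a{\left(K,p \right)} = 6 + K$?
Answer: $1884$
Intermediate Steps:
$s{\left(-144 \right)} - - 15 \left(104 + a{\left(3,7 \right)}\right) = 189 - - 15 \left(104 + \left(6 + 3\right)\right) = 189 - - 15 \left(104 + 9\right) = 189 - \left(-15\right) 113 = 189 - -1695 = 189 + 1695 = 1884$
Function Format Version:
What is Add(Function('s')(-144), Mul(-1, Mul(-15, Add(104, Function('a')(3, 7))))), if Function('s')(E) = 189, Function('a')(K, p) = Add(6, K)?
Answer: 1884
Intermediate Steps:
Add(Function('s')(-144), Mul(-1, Mul(-15, Add(104, Function('a')(3, 7))))) = Add(189, Mul(-1, Mul(-15, Add(104, Add(6, 3))))) = Add(189, Mul(-1, Mul(-15, Add(104, 9)))) = Add(189, Mul(-1, Mul(-15, 113))) = Add(189, Mul(-1, -1695)) = Add(189, 1695) = 1884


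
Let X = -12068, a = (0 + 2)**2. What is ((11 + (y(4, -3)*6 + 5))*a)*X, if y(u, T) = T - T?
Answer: -772352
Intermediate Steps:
y(u, T) = 0
a = 4 (a = 2**2 = 4)
((11 + (y(4, -3)*6 + 5))*a)*X = ((11 + (0*6 + 5))*4)*(-12068) = ((11 + (0 + 5))*4)*(-12068) = ((11 + 5)*4)*(-12068) = (16*4)*(-12068) = 64*(-12068) = -772352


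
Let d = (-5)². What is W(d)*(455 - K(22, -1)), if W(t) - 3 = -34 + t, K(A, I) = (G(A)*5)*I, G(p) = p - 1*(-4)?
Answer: -3510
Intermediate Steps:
G(p) = 4 + p (G(p) = p + 4 = 4 + p)
d = 25
K(A, I) = I*(20 + 5*A) (K(A, I) = ((4 + A)*5)*I = (20 + 5*A)*I = I*(20 + 5*A))
W(t) = -31 + t (W(t) = 3 + (-34 + t) = -31 + t)
W(d)*(455 - K(22, -1)) = (-31 + 25)*(455 - 5*(-1)*(4 + 22)) = -6*(455 - 5*(-1)*26) = -6*(455 - 1*(-130)) = -6*(455 + 130) = -6*585 = -3510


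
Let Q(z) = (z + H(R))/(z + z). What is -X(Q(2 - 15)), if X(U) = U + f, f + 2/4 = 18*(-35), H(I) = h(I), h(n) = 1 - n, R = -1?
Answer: 8191/13 ≈ 630.08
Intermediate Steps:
H(I) = 1 - I
f = -1261/2 (f = -½ + 18*(-35) = -½ - 630 = -1261/2 ≈ -630.50)
Q(z) = (2 + z)/(2*z) (Q(z) = (z + (1 - 1*(-1)))/(z + z) = (z + (1 + 1))/((2*z)) = (z + 2)*(1/(2*z)) = (2 + z)*(1/(2*z)) = (2 + z)/(2*z))
X(U) = -1261/2 + U (X(U) = U - 1261/2 = -1261/2 + U)
-X(Q(2 - 15)) = -(-1261/2 + (2 + (2 - 15))/(2*(2 - 15))) = -(-1261/2 + (½)*(2 - 13)/(-13)) = -(-1261/2 + (½)*(-1/13)*(-11)) = -(-1261/2 + 11/26) = -1*(-8191/13) = 8191/13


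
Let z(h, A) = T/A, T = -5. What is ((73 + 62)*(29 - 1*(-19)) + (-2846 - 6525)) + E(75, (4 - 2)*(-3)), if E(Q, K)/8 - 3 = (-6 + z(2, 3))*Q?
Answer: -7467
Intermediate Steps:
z(h, A) = -5/A
E(Q, K) = 24 - 184*Q/3 (E(Q, K) = 24 + 8*((-6 - 5/3)*Q) = 24 + 8*(-23*Q/3) = 24 - 184*Q/3)
((73 + 62)*(29 - 1*(-19)) + (-2846 - 6525)) + E(75, (4 - 2)*(-3)) = ((73 + 62)*(29 - 1*(-19)) + (-2846 - 6525)) + (24 - 184/3*75) = (135*(29 + 19) - 9371) + (24 - 4600) = (135*48 - 9371) - 4576 = (6480 - 9371) - 4576 = -2891 - 4576 = -7467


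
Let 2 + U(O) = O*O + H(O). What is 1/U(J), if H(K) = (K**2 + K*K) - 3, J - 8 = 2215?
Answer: 1/14825182 ≈ 6.7453e-8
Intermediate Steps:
J = 2223 (J = 8 + 2215 = 2223)
H(K) = -3 + 2*K**2 (H(K) = (K**2 + K**2) - 3 = 2*K**2 - 3 = -3 + 2*K**2)
U(O) = -5 + 3*O**2 (U(O) = -2 + (O*O + (-3 + 2*O**2)) = -2 + (O**2 + (-3 + 2*O**2)) = -2 + (-3 + 3*O**2) = -5 + 3*O**2)
1/U(J) = 1/(-5 + 3*2223**2) = 1/(-5 + 3*4941729) = 1/(-5 + 14825187) = 1/14825182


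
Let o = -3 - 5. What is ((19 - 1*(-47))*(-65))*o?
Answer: 34320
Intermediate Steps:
o = -8
((19 - 1*(-47))*(-65))*o = ((19 - 1*(-47))*(-65))*(-8) = ((19 + 47)*(-65))*(-8) = (66*(-65))*(-8) = -4290*(-8) = 34320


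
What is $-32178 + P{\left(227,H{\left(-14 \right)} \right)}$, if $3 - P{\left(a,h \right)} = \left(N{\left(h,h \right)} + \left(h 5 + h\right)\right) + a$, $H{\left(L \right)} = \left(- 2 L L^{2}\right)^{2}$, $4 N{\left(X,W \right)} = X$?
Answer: $-188270802$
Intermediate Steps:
$N{\left(X,W \right)} = \frac{X}{4}$
$H{\left(L \right)} = 4 L^{6}$ ($H{\left(L \right)} = \left(- 2 L^{3}\right)^{2} = 4 L^{6}$)
$P{\left(a,h \right)} = 3 - a - \frac{25 h}{4}$ ($P{\left(a,h \right)} = 3 - \left(\left(\frac{h}{4} + \left(h 5 + h\right)\right) + a\right) = 3 - \left(\left(\frac{h}{4} + \left(5 h + h\right)\right) + a\right) = 3 - \left(\left(\frac{h}{4} + 6 h\right) + a\right) = 3 - \left(\frac{25 h}{4} + a\right) = 3 - \left(a + \frac{25 h}{4}\right) = 3 - a - \frac{25 h}{4}$)
$-32178 + P{\left(227,H{\left(-14 \right)} \right)} = -32178 - \left(224 + \frac{25}{4} \cdot 4 \left(-14\right)^{6}\right) = -32178 - \left(224 + \frac{25}{4} \cdot 4 \cdot 7529536\right) = -32178 - 188238624 = -188270802$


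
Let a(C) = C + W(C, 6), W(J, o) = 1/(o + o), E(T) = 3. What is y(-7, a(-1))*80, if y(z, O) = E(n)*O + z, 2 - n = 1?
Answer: -780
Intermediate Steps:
n = 1 (n = 2 - 1*1 = 2 - 1 = 1)
W(J, o) = 1/(2*o)
a(C) = 1/12 + C (a(C) = C + (1/2)/6 = C + (1/2)*(1/6) = C + 1/12 = 1/12 + C)
y(z, O) = z + 3*O (y(z, O) = 3*O + z = z + 3*O)
y(-7, a(-1))*80 = (-7 + 3*(1/12 - 1))*80 = (-7 + 3*(-11/12))*80 = (-7 - 11/4)*80 = -39/4*80 = -780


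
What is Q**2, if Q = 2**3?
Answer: 64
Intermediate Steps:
Q = 8
Q**2 = 8**2 = 64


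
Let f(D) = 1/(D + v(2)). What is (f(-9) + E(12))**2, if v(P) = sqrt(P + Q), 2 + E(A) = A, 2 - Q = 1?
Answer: 49537/507 - 257*sqrt(3)/1014 ≈ 97.267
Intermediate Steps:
Q = 1 (Q = 2 - 1*1 = 2 - 1 = 1)
E(A) = -2 + A
v(P) = sqrt(1 + P) (v(P) = sqrt(P + 1) = sqrt(1 + P))
f(D) = 1/(D + sqrt(3)) (f(D) = 1/(D + sqrt(1 + 2)) = 1/(D + sqrt(3)))
(f(-9) + E(12))**2 = (1/(-9 + sqrt(3)) + (-2 + 12))**2 = (1/(-9 + sqrt(3)) + 10)**2 = (10 + 1/(-9 + sqrt(3)))**2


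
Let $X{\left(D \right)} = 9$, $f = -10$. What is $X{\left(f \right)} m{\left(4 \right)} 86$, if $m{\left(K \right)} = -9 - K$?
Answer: $-10062$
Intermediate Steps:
$X{\left(f \right)} m{\left(4 \right)} 86 = 9 \left(-9 - 4\right) 86 = 9 \left(-13\right) 86 = \left(-117\right) 86 = -10062$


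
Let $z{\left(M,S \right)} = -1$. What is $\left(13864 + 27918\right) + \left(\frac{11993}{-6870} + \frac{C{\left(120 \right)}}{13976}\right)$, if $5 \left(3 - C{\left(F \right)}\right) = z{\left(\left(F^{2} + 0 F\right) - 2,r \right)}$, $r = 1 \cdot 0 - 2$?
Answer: $\frac{501442018957}{12001890} \approx 41780.0$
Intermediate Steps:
$r = -2$ ($r = 0 - 2 = -2$)
$C{\left(F \right)} = \frac{16}{5}$ ($C{\left(F \right)} = 3 - - \frac{1}{5} = 3 + \frac{1}{5} = \frac{16}{5}$)
$\left(13864 + 27918\right) + \left(\frac{11993}{-6870} + \frac{C{\left(120 \right)}}{13976}\right) = \left(13864 + 27918\right) + \left(\frac{11993}{-6870} + \frac{16}{5 \cdot 13976}\right) = 41782 + \left(11993 \left(- \frac{1}{6870}\right) + \frac{16}{5} \cdot \frac{1}{13976}\right) = 41782 + \left(- \frac{11993}{6870} + \frac{2}{8735}\right) = 41782 - \frac{20949023}{12001890} = \frac{501442018957}{12001890}$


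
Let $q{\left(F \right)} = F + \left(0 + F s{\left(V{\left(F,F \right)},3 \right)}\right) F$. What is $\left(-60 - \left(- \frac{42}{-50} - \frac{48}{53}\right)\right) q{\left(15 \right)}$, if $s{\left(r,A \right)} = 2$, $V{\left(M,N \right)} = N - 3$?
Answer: $- \frac{7385409}{265} \approx -27869.0$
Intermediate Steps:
$V{\left(M,N \right)} = -3 + N$
$q{\left(F \right)} = F + 2 F^{2}$ ($q{\left(F \right)} = F + \left(0 + F 2\right) F = F + \left(0 + 2 F\right) F = F + 2 F F = F + 2 F^{2}$)
$\left(-60 - \left(- \frac{42}{-50} - \frac{48}{53}\right)\right) q{\left(15 \right)} = \left(-60 - \left(- \frac{42}{-50} - \frac{48}{53}\right)\right) 15 \left(1 + 2 \cdot 15\right) = \left(-60 - \left(\left(-42\right) \left(- \frac{1}{50}\right) - \frac{48}{53}\right)\right) 15 \left(1 + 30\right) = \left(-60 - \left(\frac{21}{25} - \frac{48}{53}\right)\right) 15 \cdot 31 = \left(-60 - - \frac{87}{1325}\right) 465 = \left(-60 + \frac{87}{1325}\right) 465 = \left(- \frac{79413}{1325}\right) 465 = - \frac{7385409}{265}$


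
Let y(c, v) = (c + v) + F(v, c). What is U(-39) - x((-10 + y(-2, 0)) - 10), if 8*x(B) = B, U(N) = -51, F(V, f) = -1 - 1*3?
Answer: -191/4 ≈ -47.750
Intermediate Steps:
F(V, f) = -4 (F(V, f) = -1 - 3 = -4)
y(c, v) = -4 + c + v (y(c, v) = (c + v) - 4 = -4 + c + v)
x(B) = B/8
U(-39) - x((-10 + y(-2, 0)) - 10) = -51 - ((-10 + (-4 - 2 + 0)) - 10)/8 = -51 - ((-10 - 6) - 10)/8 = -51 - (-16 - 10)/8 = -51 - (-26)/8 = -51 - 1*(-13/4) = -51 + 13/4 = -191/4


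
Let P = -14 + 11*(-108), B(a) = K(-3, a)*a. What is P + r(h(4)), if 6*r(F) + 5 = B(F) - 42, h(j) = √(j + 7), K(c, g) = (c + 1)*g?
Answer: -2427/2 ≈ -1213.5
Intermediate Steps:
K(c, g) = g*(1 + c) (K(c, g) = (1 + c)*g = g*(1 + c))
B(a) = -2*a² (B(a) = (a*(1 - 3))*a = (a*(-2))*a = (-2*a)*a = -2*a²)
h(j) = √(7 + j)
r(F) = -47/6 - F²/3 (r(F) = -⅚ + (-2*F² - 42)/6 = -⅚ + (-42 - 2*F²)/6 = -⅚ + (-7 - F²/3) = -47/6 - F²/3)
P = -1202 (P = -14 - 1188 = -1202)
P + r(h(4)) = -1202 + (-47/6 - (√(7 + 4))²/3) = -1202 + (-47/6 - (√11)²/3) = -1202 + (-47/6 - ⅓*11) = -1202 + (-47/6 - 11/3) = -1202 - 23/2 = -2427/2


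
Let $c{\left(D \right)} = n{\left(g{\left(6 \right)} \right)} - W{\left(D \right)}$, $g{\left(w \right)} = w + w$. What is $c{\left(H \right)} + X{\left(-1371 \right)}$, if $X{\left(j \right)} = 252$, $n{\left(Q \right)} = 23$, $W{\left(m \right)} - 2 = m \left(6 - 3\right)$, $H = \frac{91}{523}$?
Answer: $\frac{142506}{523} \approx 272.48$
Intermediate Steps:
$g{\left(w \right)} = 2 w$
$H = \frac{91}{523}$ ($H = 91 \cdot \frac{1}{523} = \frac{91}{523} \approx 0.174$)
$W{\left(m \right)} = 2 + 3 m$ ($W{\left(m \right)} = 2 + m \left(6 - 3\right) = 2 + m 3 = 2 + 3 m$)
$c{\left(D \right)} = 21 - 3 D$ ($c{\left(D \right)} = 23 - \left(2 + 3 D\right) = 21 - 3 D$)
$c{\left(H \right)} + X{\left(-1371 \right)} = \left(21 - \frac{273}{523}\right) + 252 = \frac{10710}{523} + 252 = \frac{142506}{523}$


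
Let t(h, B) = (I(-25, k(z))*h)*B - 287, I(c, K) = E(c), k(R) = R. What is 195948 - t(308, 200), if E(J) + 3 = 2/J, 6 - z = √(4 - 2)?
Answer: 385963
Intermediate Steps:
z = 6 - √2 (z = 6 - √(4 - 2) = 6 - √2 ≈ 4.5858)
E(J) = -3 + 2/J
I(c, K) = -3 + 2/c
t(h, B) = -287 - 77*B*h/25 (t(h, B) = ((-3 + 2/(-25))*h)*B - 287 = ((-3 + 2*(-1/25))*h)*B - 287 = ((-3 - 2/25)*h)*B - 287 = (-77*h/25)*B - 287 = -77*B*h/25 - 287 = -287 - 77*B*h/25)
195948 - t(308, 200) = 195948 - (-287 - 77/25*200*308) = 195948 - (-287 - 189728) = 195948 - 1*(-190015) = 195948 + 190015 = 385963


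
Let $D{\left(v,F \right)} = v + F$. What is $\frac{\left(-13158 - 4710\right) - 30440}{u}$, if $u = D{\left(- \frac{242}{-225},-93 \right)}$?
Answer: $\frac{836100}{1591} \approx 525.52$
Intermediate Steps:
$D{\left(v,F \right)} = F + v$
$u = - \frac{20683}{225}$ ($u = -93 - \frac{242}{-225} = -93 - - \frac{242}{225} = -93 + \frac{242}{225} = - \frac{20683}{225} \approx -91.924$)
$\frac{\left(-13158 - 4710\right) - 30440}{u} = \frac{\left(-13158 - 4710\right) - 30440}{- \frac{20683}{225}} = \left(-17868 - 30440\right) \left(- \frac{225}{20683}\right) = \left(-48308\right) \left(- \frac{225}{20683}\right) = \frac{836100}{1591}$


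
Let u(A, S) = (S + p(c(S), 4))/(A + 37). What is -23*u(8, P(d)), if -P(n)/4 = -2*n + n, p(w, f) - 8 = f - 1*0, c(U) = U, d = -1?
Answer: -184/45 ≈ -4.0889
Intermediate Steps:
p(w, f) = 8 + f (p(w, f) = 8 + (f - 1*0) = 8 + (f + 0) = 8 + f)
P(n) = 4*n (P(n) = -4*(-2*n + n) = -(-4)*n = 4*n)
u(A, S) = (12 + S)/(37 + A) (u(A, S) = (S + (8 + 4))/(A + 37) = (S + 12)/(37 + A) = (12 + S)/(37 + A))
-23*u(8, P(d)) = -23*(12 + 4*(-1))/(37 + 8) = -23*(12 - 4)/45 = -23*8/45 = -184/45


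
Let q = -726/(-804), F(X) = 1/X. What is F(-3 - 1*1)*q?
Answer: -121/536 ≈ -0.22575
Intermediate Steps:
q = 121/134 (q = -726*(-1/804) = 121/134 ≈ 0.90298)
F(-3 - 1*1)*q = (121/134)/(-3 - 1*1) = (121/134)/(-3 - 1) = (121/134)/(-4) = -¼*121/134 = -121/536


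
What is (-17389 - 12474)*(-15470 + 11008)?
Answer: 133248706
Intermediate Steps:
(-17389 - 12474)*(-15470 + 11008) = -29863*(-4462) = 133248706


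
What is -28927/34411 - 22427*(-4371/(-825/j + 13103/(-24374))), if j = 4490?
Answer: -18458331355331284958/135821971961 ≈ -1.3590e+8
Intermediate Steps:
-28927/34411 - 22427*(-4371/(-825/j + 13103/(-24374))) = -28927/34411 - 22427*(-4371/(-825/4490 + 13103/(-24374))) = -28927*1/34411 - 22427*(-4371/(-825*1/4490 + 13103*(-1/24374))) = -28927/34411 - 22427*(-4371/(-165/898 - 13103/24374)) = -28927/34411 - 22427/((-3947051/5471963*(-1/4371))) = -28927/34411 - 22427/3947051/23917950273 = -28927/34411 - 22427*23917950273/3947051 = -28927/34411 - 536407870772571/3947051 = -18458331355331284958/135821971961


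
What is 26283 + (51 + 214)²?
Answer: 96508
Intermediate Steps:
26283 + (51 + 214)² = 26283 + 265² = 26283 + 70225 = 96508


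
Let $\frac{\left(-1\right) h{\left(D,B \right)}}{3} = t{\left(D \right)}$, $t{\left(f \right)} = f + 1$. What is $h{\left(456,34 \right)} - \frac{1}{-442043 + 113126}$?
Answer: $- \frac{450945206}{328917} \approx -1371.0$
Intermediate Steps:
$t{\left(f \right)} = 1 + f$
$h{\left(D,B \right)} = -3 - 3 D$ ($h{\left(D,B \right)} = - 3 \left(1 + D\right) = -3 - 3 D$)
$h{\left(456,34 \right)} - \frac{1}{-442043 + 113126} = \left(-3 - 1368\right) - \frac{1}{-442043 + 113126} = \left(-3 - 1368\right) - \frac{1}{-328917} = -1371 - - \frac{1}{328917} = -1371 + \frac{1}{328917} = - \frac{450945206}{328917}$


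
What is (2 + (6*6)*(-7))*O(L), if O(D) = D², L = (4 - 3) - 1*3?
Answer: -1000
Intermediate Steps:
L = -2 (L = 1 - 3 = -2)
(2 + (6*6)*(-7))*O(L) = (2 + (6*6)*(-7))*(-2)² = (2 + 36*(-7))*4 = (2 - 252)*4 = -250*4 = -1000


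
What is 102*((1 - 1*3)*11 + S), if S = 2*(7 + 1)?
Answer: -612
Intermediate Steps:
S = 16 (S = 2*8 = 16)
102*((1 - 1*3)*11 + S) = 102*((1 - 1*3)*11 + 16) = 102*((1 - 3)*11 + 16) = 102*(-2*11 + 16) = 102*(-22 + 16) = 102*(-6) = -612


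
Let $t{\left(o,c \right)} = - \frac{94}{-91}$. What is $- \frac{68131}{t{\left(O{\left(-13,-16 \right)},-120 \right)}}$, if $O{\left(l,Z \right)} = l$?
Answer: $- \frac{6199921}{94} \approx -65957.0$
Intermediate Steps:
$t{\left(o,c \right)} = \frac{94}{91}$ ($t{\left(o,c \right)} = \left(-94\right) \left(- \frac{1}{91}\right) = \frac{94}{91}$)
$- \frac{68131}{t{\left(O{\left(-13,-16 \right)},-120 \right)}} = - \frac{68131}{\frac{94}{91}} = \left(-68131\right) \frac{91}{94} = - \frac{6199921}{94}$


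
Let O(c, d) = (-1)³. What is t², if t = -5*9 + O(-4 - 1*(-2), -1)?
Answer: 2116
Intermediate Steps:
O(c, d) = -1
t = -46 (t = -5*9 - 1 = -45 - 1 = -46)
t² = (-46)² = 2116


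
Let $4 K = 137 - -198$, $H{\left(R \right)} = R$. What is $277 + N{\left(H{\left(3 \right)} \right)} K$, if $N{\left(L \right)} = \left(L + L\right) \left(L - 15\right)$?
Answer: $-5753$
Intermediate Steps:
$K = \frac{335}{4}$ ($K = \frac{137 - -198}{4} = \frac{137 + 198}{4} = \frac{1}{4} \cdot 335 = \frac{335}{4} \approx 83.75$)
$N{\left(L \right)} = 2 L \left(-15 + L\right)$
$277 + N{\left(H{\left(3 \right)} \right)} K = 277 + 2 \cdot 3 \left(-15 + 3\right) \frac{335}{4} = 277 + 2 \cdot 3 \left(-12\right) \frac{335}{4} = 277 - 6030 = -5753$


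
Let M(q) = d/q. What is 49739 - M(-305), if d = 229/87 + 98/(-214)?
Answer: 28244245459/567849 ≈ 49739.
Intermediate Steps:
d = 20240/9309 (d = 229*(1/87) + 98*(-1/214) = 229/87 - 49/107 = 20240/9309 ≈ 2.1742)
M(q) = 20240/(9309*q)
49739 - M(-305) = 49739 - 20240/(9309*(-305)) = 49739 - 20240*(-1)/(9309*305) = 49739 - 1*(-4048/567849) = 49739 + 4048/567849 = 28244245459/567849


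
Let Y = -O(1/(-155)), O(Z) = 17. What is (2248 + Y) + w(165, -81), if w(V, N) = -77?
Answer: 2154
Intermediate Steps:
Y = -17 (Y = -1*17 = -17)
(2248 + Y) + w(165, -81) = (2248 - 17) - 77 = 2231 - 77 = 2154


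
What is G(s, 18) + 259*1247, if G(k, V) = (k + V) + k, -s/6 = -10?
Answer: 323111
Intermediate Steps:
s = 60 (s = -6*(-10) = 60)
G(k, V) = V + 2*k (G(k, V) = (V + k) + k = V + 2*k)
G(s, 18) + 259*1247 = (18 + 2*60) + 259*1247 = (18 + 120) + 322973 = 138 + 322973 = 323111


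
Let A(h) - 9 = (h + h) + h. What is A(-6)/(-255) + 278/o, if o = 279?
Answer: 24467/23715 ≈ 1.0317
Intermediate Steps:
A(h) = 9 + 3*h (A(h) = 9 + ((h + h) + h) = 9 + (2*h + h) = 9 + 3*h)
A(-6)/(-255) + 278/o = (9 + 3*(-6))/(-255) + 278/279 = (9 - 18)*(-1/255) + 278*(1/279) = -9*(-1/255) + 278/279 = 3/85 + 278/279 = 24467/23715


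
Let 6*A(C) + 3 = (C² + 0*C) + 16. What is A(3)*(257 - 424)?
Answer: -1837/3 ≈ -612.33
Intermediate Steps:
A(C) = 13/6 + C²/6 (A(C) = -½ + ((C² + 0*C) + 16)/6 = -½ + ((C² + 0) + 16)/6 = -½ + (C² + 16)/6 = -½ + (16 + C²)/6 = -½ + (8/3 + C²/6) = 13/6 + C²/6)
A(3)*(257 - 424) = (13/6 + (⅙)*3²)*(257 - 424) = (13/6 + (⅙)*9)*(-167) = (13/6 + 3/2)*(-167) = (11/3)*(-167) = -1837/3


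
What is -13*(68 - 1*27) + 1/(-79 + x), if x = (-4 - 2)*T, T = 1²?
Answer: -45306/85 ≈ -533.01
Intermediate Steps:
T = 1
x = -6 (x = (-4 - 2)*1 = -6*1 = -6)
-13*(68 - 1*27) + 1/(-79 + x) = -13*(68 - 1*27) + 1/(-79 - 6) = -13*(68 - 27) + 1/(-85) = -13*41 - 1/85 = -533 - 1/85 = -45306/85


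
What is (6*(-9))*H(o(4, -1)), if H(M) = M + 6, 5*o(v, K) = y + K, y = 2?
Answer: -1674/5 ≈ -334.80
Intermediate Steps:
o(v, K) = ⅖ + K/5 (o(v, K) = (2 + K)/5 = ⅖ + K/5)
H(M) = 6 + M
(6*(-9))*H(o(4, -1)) = (6*(-9))*(6 + (⅖ + (⅕)*(-1))) = -54*(6 + (⅖ - ⅕)) = -54*(6 + ⅕) = -54*31/5 = -1674/5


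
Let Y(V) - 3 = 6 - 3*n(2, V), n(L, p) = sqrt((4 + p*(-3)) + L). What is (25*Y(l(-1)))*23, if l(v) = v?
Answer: 0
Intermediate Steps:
n(L, p) = sqrt(4 + L - 3*p) (n(L, p) = sqrt((4 - 3*p) + L) = sqrt(4 + L - 3*p))
Y(V) = 9 - 3*sqrt(6 - 3*V) (Y(V) = 3 + (6 - 3*sqrt(4 + 2 - 3*V)) = 3 + (6 - 3*sqrt(6 - 3*V)) = 9 - 3*sqrt(6 - 3*V))
(25*Y(l(-1)))*23 = (25*(9 - 3*sqrt(6 - 3*(-1))))*23 = (25*(9 - 3*sqrt(6 + 3)))*23 = (25*(9 - 3*sqrt(9)))*23 = (25*(9 - 3*3))*23 = (25*(9 - 9))*23 = (25*0)*23 = 0*23 = 0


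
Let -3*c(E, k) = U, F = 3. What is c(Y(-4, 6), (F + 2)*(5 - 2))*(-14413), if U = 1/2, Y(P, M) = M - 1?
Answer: 14413/6 ≈ 2402.2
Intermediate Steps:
Y(P, M) = -1 + M
U = ½ ≈ 0.50000
c(E, k) = -⅙ (c(E, k) = -⅓*½ = -⅙)
c(Y(-4, 6), (F + 2)*(5 - 2))*(-14413) = -⅙*(-14413) = 14413/6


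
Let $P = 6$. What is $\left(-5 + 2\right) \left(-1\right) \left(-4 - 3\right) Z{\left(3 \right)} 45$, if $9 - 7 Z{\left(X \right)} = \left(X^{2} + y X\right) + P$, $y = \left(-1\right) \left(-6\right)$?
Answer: $3240$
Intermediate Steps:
$y = 6$
$Z{\left(X \right)} = \frac{3}{7} - \frac{6 X}{7} - \frac{X^{2}}{7}$ ($Z{\left(X \right)} = \frac{9}{7} - \frac{\left(X^{2} + 6 X\right) + 6}{7} = \frac{9}{7} - \frac{6 + X^{2} + 6 X}{7} = \frac{9}{7} - \left(\frac{6}{7} + \frac{X^{2}}{7} + \frac{6 X}{7}\right) = \frac{3}{7} - \frac{6 X}{7} - \frac{X^{2}}{7}$)
$\left(-5 + 2\right) \left(-1\right) \left(-4 - 3\right) Z{\left(3 \right)} 45 = \left(-5 + 2\right) \left(-1\right) \left(-4 - 3\right) \left(\frac{3}{7} - \frac{18}{7} - \frac{3^{2}}{7}\right) 45 = \left(-3\right) \left(-1\right) \left(-7\right) \left(\frac{3}{7} - \frac{18}{7} - \frac{9}{7}\right) 45 = 3 \left(-7\right) \left(\frac{3}{7} - \frac{18}{7} - \frac{9}{7}\right) 45 = \left(-21\right) \left(- \frac{24}{7}\right) 45 = 72 \cdot 45 = 3240$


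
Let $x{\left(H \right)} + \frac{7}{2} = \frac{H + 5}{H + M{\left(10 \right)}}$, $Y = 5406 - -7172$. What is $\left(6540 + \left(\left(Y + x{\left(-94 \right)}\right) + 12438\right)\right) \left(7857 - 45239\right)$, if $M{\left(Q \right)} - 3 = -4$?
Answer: $- \frac{112055404723}{95} \approx -1.1795 \cdot 10^{9}$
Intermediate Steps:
$M{\left(Q \right)} = -1$ ($M{\left(Q \right)} = 3 - 4 = -1$)
$Y = 12578$ ($Y = 5406 + 7172 = 12578$)
$x{\left(H \right)} = - \frac{7}{2} + \frac{5 + H}{-1 + H}$ ($x{\left(H \right)} = - \frac{7}{2} + \frac{H + 5}{H - 1} = - \frac{7}{2} + \frac{5 + H}{-1 + H}$)
$\left(6540 + \left(\left(Y + x{\left(-94 \right)}\right) + 12438\right)\right) \left(7857 - 45239\right) = \left(6540 + \left(\left(12578 + \frac{17 - -470}{2 \left(-1 - 94\right)}\right) + 12438\right)\right) \left(7857 - 45239\right) = \left(6540 + \left(\left(12578 + \frac{17 + 470}{2 \left(-95\right)}\right) + 12438\right)\right) \left(-37382\right) = \left(6540 + \left(\left(12578 + \frac{1}{2} \left(- \frac{1}{95}\right) 487\right) + 12438\right)\right) \left(-37382\right) = \left(6540 + \left(\left(12578 - \frac{487}{190}\right) + 12438\right)\right) \left(-37382\right) = \left(6540 + \left(\frac{2389333}{190} + 12438\right)\right) \left(-37382\right) = \left(6540 + \frac{4752553}{190}\right) \left(-37382\right) = \frac{5995153}{190} \left(-37382\right) = - \frac{112055404723}{95}$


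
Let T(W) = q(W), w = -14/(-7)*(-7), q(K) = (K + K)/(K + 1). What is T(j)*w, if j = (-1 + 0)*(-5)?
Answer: -70/3 ≈ -23.333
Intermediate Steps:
j = 5 (j = -1*(-5) = 5)
q(K) = 2*K/(1 + K) (q(K) = (2*K)/(1 + K) = 2*K/(1 + K))
w = -14 (w = -14*(-⅐)*(-7) = 2*(-7) = -14)
T(W) = 2*W/(1 + W)
T(j)*w = (2*5/(1 + 5))*(-14) = (2*5/6)*(-14) = (2*5*(⅙))*(-14) = (5/3)*(-14) = -70/3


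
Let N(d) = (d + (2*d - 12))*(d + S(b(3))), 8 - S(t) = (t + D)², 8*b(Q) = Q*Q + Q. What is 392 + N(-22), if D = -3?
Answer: 3319/2 ≈ 1659.5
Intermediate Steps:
b(Q) = Q/8 + Q²/8 (b(Q) = (Q*Q + Q)/8 = (Q² + Q)/8 = (Q + Q²)/8 = Q/8 + Q²/8)
S(t) = 8 - (-3 + t)² (S(t) = 8 - (t - 3)² = 8 - (-3 + t)²)
N(d) = (-12 + 3*d)*(23/4 + d) (N(d) = (d + (2*d - 12))*(d + (8 - (-3 + (⅛)*3*(1 + 3))²)) = (d + (-12 + 2*d))*(d + (8 - (-3 + (⅛)*3*4)²)) = (-12 + 3*d)*(d + (8 - (-3 + 3/2)²)) = (-12 + 3*d)*(d + (8 - (-3/2)²)) = (-12 + 3*d)*(d + (8 - 1*9/4)) = (-12 + 3*d)*(d + (8 - 9/4)) = (-12 + 3*d)*(d + 23/4) = (-12 + 3*d)*(23/4 + d))
392 + N(-22) = 392 + (-69 + 3*(-22)² + (21/4)*(-22)) = 392 + (-69 + 3*484 - 231/2) = 392 + (-69 + 1452 - 231/2) = 392 + 2535/2 = 3319/2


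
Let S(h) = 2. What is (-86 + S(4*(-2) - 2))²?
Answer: 7056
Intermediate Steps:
(-86 + S(4*(-2) - 2))² = (-86 + 2)² = (-84)² = 7056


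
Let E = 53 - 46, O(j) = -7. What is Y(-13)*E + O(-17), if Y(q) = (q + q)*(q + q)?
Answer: 4725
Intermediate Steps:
Y(q) = 4*q² (Y(q) = (2*q)*(2*q) = 4*q²)
E = 7
Y(-13)*E + O(-17) = (4*(-13)²)*7 - 7 = (4*169)*7 - 7 = 676*7 - 7 = 4732 - 7 = 4725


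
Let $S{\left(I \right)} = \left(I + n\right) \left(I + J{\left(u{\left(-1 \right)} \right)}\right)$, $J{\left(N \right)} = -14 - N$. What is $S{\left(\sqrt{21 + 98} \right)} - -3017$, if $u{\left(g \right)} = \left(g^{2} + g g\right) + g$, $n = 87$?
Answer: $1831 + 72 \sqrt{119} \approx 2616.4$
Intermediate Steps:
$u{\left(g \right)} = g + 2 g^{2}$ ($u{\left(g \right)} = \left(g^{2} + g^{2}\right) + g = 2 g^{2} + g = g + 2 g^{2}$)
$S{\left(I \right)} = \left(-15 + I\right) \left(87 + I\right)$ ($S{\left(I \right)} = \left(I + 87\right) \left(I - \left(14 - \left(1 + 2 \left(-1\right)\right)\right)\right) = \left(87 + I\right) \left(I - \left(14 - \left(1 - 2\right)\right)\right) = \left(87 + I\right) \left(I - \left(14 - -1\right)\right) = \left(87 + I\right) \left(I - 15\right) = \left(87 + I\right) \left(-15 + I\right) = \left(-15 + I\right) \left(87 + I\right)$)
$S{\left(\sqrt{21 + 98} \right)} - -3017 = \left(-1305 + \left(\sqrt{21 + 98}\right)^{2} + 72 \sqrt{21 + 98}\right) - -3017 = \left(-1305 + \left(\sqrt{119}\right)^{2} + 72 \sqrt{119}\right) + 3017 = \left(-1305 + 119 + 72 \sqrt{119}\right) + 3017 = \left(-1186 + 72 \sqrt{119}\right) + 3017 = 1831 + 72 \sqrt{119}$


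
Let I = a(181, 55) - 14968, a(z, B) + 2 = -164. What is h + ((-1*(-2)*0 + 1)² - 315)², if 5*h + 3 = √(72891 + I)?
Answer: 492977/5 + √57757/5 ≈ 98644.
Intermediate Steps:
a(z, B) = -166 (a(z, B) = -2 - 164 = -166)
I = -15134 (I = -166 - 14968 = -15134)
h = -⅗ + √57757/5 (h = -⅗ + √(72891 - 15134)/5 = -⅗ + √57757/5 ≈ 47.465)
h + ((-1*(-2)*0 + 1)² - 315)² = (-⅗ + √57757/5) + ((-1*(-2)*0 + 1)² - 315)² = (-⅗ + √57757/5) + ((2*0 + 1)² - 315)² = (-⅗ + √57757/5) + ((0 + 1)² - 315)² = (-⅗ + √57757/5) + (1² - 315)² = (-⅗ + √57757/5) + (1 - 315)² = (-⅗ + √57757/5) + (-314)² = (-⅗ + √57757/5) + 98596 = 492977/5 + √57757/5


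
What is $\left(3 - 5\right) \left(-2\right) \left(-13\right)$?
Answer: $-52$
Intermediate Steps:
$\left(3 - 5\right) \left(-2\right) \left(-13\right) = \left(-2\right) \left(-2\right) \left(-13\right) = 4 \left(-13\right) = -52$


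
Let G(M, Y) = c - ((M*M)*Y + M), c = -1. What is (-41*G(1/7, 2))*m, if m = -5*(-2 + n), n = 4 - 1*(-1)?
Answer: -35670/49 ≈ -727.96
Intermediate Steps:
n = 5 (n = 4 + 1 = 5)
G(M, Y) = -1 - M - Y*M**2 (G(M, Y) = -1 - ((M*M)*Y + M) = -1 - (M**2*Y + M) = -1 - (Y*M**2 + M) = -1 - (M + Y*M**2) = -1 + (-M - Y*M**2) = -1 - M - Y*M**2)
m = -15 (m = -5*(-2 + 5) = -5*3 = -15)
(-41*G(1/7, 2))*m = -41*(-1 - 1/7 - 1*2*(1/7)**2)*(-15) = -41*(-1 - 1*1/7 - 1*2*(1/7)**2)*(-15) = -41*(-1 - 1/7 - 1*2*1/49)*(-15) = -41*(-1 - 1/7 - 2/49)*(-15) = -41*(-58/49)*(-15) = (2378/49)*(-15) = -35670/49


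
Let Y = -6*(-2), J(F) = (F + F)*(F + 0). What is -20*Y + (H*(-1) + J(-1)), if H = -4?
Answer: -234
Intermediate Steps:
J(F) = 2*F² (J(F) = (2*F)*F = 2*F²)
Y = 12
-20*Y + (H*(-1) + J(-1)) = -20*12 + (-4*(-1) + 2*(-1)²) = -240 + (4 + 2*1) = -240 + (4 + 2) = -240 + 6 = -234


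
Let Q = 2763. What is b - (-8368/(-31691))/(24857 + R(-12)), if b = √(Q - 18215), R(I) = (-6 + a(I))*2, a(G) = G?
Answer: -8368/786602311 + 2*I*√3863 ≈ -1.0638e-5 + 124.31*I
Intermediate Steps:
R(I) = -12 + 2*I (R(I) = (-6 + I)*2 = -12 + 2*I)
b = 2*I*√3863 (b = √(2763 - 18215) = √(-15452) = 2*I*√3863 ≈ 124.31*I)
b - (-8368/(-31691))/(24857 + R(-12)) = 2*I*√3863 - (-8368/(-31691))/(24857 + (-12 + 2*(-12))) = 2*I*√3863 - (-8368*(-1/31691))/(24857 + (-12 - 24)) = 2*I*√3863 - 8368/(31691*(24857 - 36)) = 2*I*√3863 - 8368/(31691*24821) = 2*I*√3863 - 1*8368/786602311 = 2*I*√3863 - 8368/786602311 = -8368/786602311 + 2*I*√3863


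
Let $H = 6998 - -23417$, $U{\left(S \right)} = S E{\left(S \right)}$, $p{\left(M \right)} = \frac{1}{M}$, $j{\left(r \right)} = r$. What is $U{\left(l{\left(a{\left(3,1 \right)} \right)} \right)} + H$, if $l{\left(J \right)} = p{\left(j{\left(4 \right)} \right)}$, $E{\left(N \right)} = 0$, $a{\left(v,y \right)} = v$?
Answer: $30415$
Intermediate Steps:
$l{\left(J \right)} = \frac{1}{4}$
$U{\left(S \right)} = 0$ ($U{\left(S \right)} = S 0 = 0$)
$H = 30415$ ($H = 6998 + 23417 = 30415$)
$U{\left(l{\left(a{\left(3,1 \right)} \right)} \right)} + H = 0 + 30415 = 30415$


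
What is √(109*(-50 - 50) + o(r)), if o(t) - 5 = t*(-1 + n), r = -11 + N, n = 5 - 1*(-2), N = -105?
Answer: I*√11591 ≈ 107.66*I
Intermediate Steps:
n = 7 (n = 5 + 2 = 7)
r = -116 (r = -11 - 105 = -116)
o(t) = 5 + 6*t (o(t) = 5 + t*(-1 + 7) = 5 + t*6 = 5 + 6*t)
√(109*(-50 - 50) + o(r)) = √(109*(-50 - 50) + (5 + 6*(-116))) = √(109*(-100) + (5 - 696)) = √(-10900 - 691) = √(-11591) = I*√11591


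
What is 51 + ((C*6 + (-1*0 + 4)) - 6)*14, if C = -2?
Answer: -145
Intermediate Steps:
51 + ((C*6 + (-1*0 + 4)) - 6)*14 = 51 + ((-2*6 + (-1*0 + 4)) - 6)*14 = 51 + ((-12 + (0 + 4)) - 6)*14 = 51 + ((-12 + 4) - 6)*14 = 51 + (-8 - 6)*14 = 51 - 14*14 = 51 - 196 = -145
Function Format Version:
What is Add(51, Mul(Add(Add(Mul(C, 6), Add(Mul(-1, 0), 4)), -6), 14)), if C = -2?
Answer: -145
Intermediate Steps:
Add(51, Mul(Add(Add(Mul(C, 6), Add(Mul(-1, 0), 4)), -6), 14)) = Add(51, Mul(Add(Add(Mul(-2, 6), Add(Mul(-1, 0), 4)), -6), 14)) = Add(51, Mul(Add(Add(-12, Add(0, 4)), -6), 14)) = Add(51, Mul(Add(Add(-12, 4), -6), 14)) = Add(51, Mul(Add(-8, -6), 14)) = Add(51, Mul(-14, 14)) = Add(51, -196) = -145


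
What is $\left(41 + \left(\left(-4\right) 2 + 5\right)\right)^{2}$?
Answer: $1444$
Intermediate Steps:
$\left(41 + \left(\left(-4\right) 2 + 5\right)\right)^{2} = \left(41 + \left(-8 + 5\right)\right)^{2} = \left(41 - 3\right)^{2} = 38^{2} = 1444$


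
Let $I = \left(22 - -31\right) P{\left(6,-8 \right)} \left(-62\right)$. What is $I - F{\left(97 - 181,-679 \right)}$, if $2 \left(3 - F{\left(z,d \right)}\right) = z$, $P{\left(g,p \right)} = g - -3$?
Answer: $-29619$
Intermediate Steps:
$P{\left(g,p \right)} = 3 + g$ ($P{\left(g,p \right)} = g + 3 = 3 + g$)
$F{\left(z,d \right)} = 3 - \frac{z}{2}$
$I = -29574$ ($I = \left(22 - -31\right) \left(3 + 6\right) \left(-62\right) = \left(22 + 31\right) 9 \left(-62\right) = 53 \cdot 9 \left(-62\right) = 477 \left(-62\right) = -29574$)
$I - F{\left(97 - 181,-679 \right)} = -29574 - \left(3 - \frac{97 - 181}{2}\right) = -29574 - \left(3 - -42\right) = -29574 - \left(3 + 42\right) = -29574 - 45 = -29619$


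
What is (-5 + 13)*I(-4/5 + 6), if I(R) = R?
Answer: 208/5 ≈ 41.600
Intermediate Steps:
(-5 + 13)*I(-4/5 + 6) = (-5 + 13)*(-4/5 + 6) = 8*(-4*⅕ + 6) = 8*(-⅘ + 6) = 8*(26/5) = 208/5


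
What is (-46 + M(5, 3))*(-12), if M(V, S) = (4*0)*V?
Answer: 552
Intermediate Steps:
M(V, S) = 0 (M(V, S) = 0*V = 0)
(-46 + M(5, 3))*(-12) = (-46 + 0)*(-12) = -46*(-12) = 552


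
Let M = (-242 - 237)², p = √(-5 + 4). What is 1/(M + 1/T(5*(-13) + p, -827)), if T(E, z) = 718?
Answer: 718/164738639 ≈ 4.3584e-6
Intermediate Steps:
p = I (p = √(-1) = I ≈ 1.0*I)
M = 229441 (M = (-479)² = 229441)
1/(M + 1/T(5*(-13) + p, -827)) = 1/(229441 + 1/718) = 1/(164738639/718) = 718/164738639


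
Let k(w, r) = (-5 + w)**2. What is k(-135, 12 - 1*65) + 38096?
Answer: 57696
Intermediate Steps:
k(-135, 12 - 1*65) + 38096 = (-5 - 135)**2 + 38096 = (-140)**2 + 38096 = 19600 + 38096 = 57696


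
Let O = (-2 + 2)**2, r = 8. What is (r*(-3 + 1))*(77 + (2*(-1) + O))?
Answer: -1200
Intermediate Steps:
O = 0 (O = 0**2 = 0)
(r*(-3 + 1))*(77 + (2*(-1) + O)) = (8*(-3 + 1))*(77 + (2*(-1) + 0)) = (8*(-2))*(77 + (-2 + 0)) = -16*(77 - 2) = -16*75 = -1200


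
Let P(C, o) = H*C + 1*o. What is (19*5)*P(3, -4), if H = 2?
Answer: 190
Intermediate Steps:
P(C, o) = o + 2*C (P(C, o) = 2*C + 1*o = 2*C + o = o + 2*C)
(19*5)*P(3, -4) = (19*5)*(-4 + 2*3) = 95*(-4 + 6) = 95*2 = 190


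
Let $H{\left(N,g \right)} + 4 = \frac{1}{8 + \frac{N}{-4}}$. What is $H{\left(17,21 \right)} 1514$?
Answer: $- \frac{84784}{15} \approx -5652.3$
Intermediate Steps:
$H{\left(N,g \right)} = -4 + \frac{1}{8 - \frac{N}{4}}$ ($H{\left(N,g \right)} = -4 + \frac{1}{8 + \frac{N}{-4}} = -4 + \frac{1}{8 + N \left(- \frac{1}{4}\right)} = -4 + \frac{1}{8 - \frac{N}{4}}$)
$H{\left(17,21 \right)} 1514 = \frac{4 \left(31 - 17\right)}{-32 + 17} \cdot 1514 = \frac{4 \left(31 - 17\right)}{-15} \cdot 1514 = 4 \left(- \frac{1}{15}\right) 14 \cdot 1514 = \left(- \frac{56}{15}\right) 1514 = - \frac{84784}{15}$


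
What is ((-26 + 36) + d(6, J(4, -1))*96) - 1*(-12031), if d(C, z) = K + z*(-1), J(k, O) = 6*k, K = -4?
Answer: 9353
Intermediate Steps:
d(C, z) = -4 - z (d(C, z) = -4 + z*(-1) = -4 - z)
((-26 + 36) + d(6, J(4, -1))*96) - 1*(-12031) = ((-26 + 36) + (-4 - 6*4)*96) - 1*(-12031) = (10 + (-4 - 1*24)*96) + 12031 = (10 + (-4 - 24)*96) + 12031 = (10 - 28*96) + 12031 = (10 - 2688) + 12031 = -2678 + 12031 = 9353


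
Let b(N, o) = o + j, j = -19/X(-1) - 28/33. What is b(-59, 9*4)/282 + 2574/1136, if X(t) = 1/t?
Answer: 6495919/2642904 ≈ 2.4579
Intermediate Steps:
j = 599/33 (j = -19/(1/(-1)) - 28/33 = -19/(-1) - 28*1/33 = -19*(-1) - 28/33 = 19 - 28/33 = 599/33 ≈ 18.152)
b(N, o) = 599/33 + o (b(N, o) = o + 599/33 = 599/33 + o)
b(-59, 9*4)/282 + 2574/1136 = (599/33 + 9*4)/282 + 2574/1136 = (599/33 + 36)*(1/282) + 2574*(1/1136) = (1787/33)*(1/282) + 1287/568 = 1787/9306 + 1287/568 = 6495919/2642904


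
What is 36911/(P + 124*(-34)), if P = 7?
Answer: -36911/4209 ≈ -8.7695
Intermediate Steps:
36911/(P + 124*(-34)) = 36911/(7 + 124*(-34)) = 36911/(7 - 4216) = 36911/(-4209) = 36911*(-1/4209) = -36911/4209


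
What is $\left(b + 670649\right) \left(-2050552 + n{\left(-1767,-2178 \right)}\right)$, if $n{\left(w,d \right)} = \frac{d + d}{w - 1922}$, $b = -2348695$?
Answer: $\frac{12693548715186712}{3689} \approx 3.4409 \cdot 10^{12}$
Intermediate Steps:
$n{\left(w,d \right)} = \frac{2 d}{-1922 + w}$
$\left(b + 670649\right) \left(-2050552 + n{\left(-1767,-2178 \right)}\right) = \left(-2348695 + 670649\right) \left(-2050552 + 2 \left(-2178\right) \frac{1}{-1922 - 1767}\right) = - 1678046 \left(-2050552 + 2 \left(-2178\right) \frac{1}{-3689}\right) = - 1678046 \left(-2050552 + 2 \left(-2178\right) \left(- \frac{1}{3689}\right)\right) = - 1678046 \left(-2050552 + \frac{4356}{3689}\right) = \left(-1678046\right) \left(- \frac{7564481972}{3689}\right) = \frac{12693548715186712}{3689}$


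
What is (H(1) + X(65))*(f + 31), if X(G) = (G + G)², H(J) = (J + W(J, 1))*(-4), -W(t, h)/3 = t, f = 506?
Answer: 9079596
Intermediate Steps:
W(t, h) = -3*t
H(J) = 8*J (H(J) = (J - 3*J)*(-4) = -2*J*(-4) = 8*J)
X(G) = 4*G² (X(G) = (2*G)² = 4*G²)
(H(1) + X(65))*(f + 31) = (8*1 + 4*65²)*(506 + 31) = (8 + 4*4225)*537 = (8 + 16900)*537 = 16908*537 = 9079596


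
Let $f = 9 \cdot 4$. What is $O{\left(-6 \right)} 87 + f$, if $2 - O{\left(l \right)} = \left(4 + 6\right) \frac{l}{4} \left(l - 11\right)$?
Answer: $-21975$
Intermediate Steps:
$f = 36$
$O{\left(l \right)} = 2 - \frac{5 l \left(-11 + l\right)}{2}$ ($O{\left(l \right)} = 2 - \left(4 + 6\right) \frac{l}{4} \left(l - 11\right) = 2 - 10 l \frac{1}{4} \left(-11 + l\right) = 2 - 10 \frac{l}{4} \left(-11 + l\right) = 2 - \frac{5 l}{2} \left(-11 + l\right) = 2 - \frac{5 l \left(-11 + l\right)}{2}$)
$O{\left(-6 \right)} 87 + f = \left(2 - \frac{5 \left(-6\right)^{2}}{2} + \frac{55}{2} \left(-6\right)\right) 87 + 36 = \left(2 - 90 - 165\right) 87 + 36 = \left(-253\right) 87 + 36 = -22011 + 36 = -21975$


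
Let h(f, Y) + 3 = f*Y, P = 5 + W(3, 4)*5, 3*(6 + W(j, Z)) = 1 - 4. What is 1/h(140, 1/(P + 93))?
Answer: -9/7 ≈ -1.2857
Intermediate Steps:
W(j, Z) = -7 (W(j, Z) = -6 + (1 - 4)/3 = -6 + (⅓)*(-3) = -6 - 1 = -7)
P = -30 (P = 5 - 7*5 = 5 - 35 = -30)
h(f, Y) = -3 + Y*f (h(f, Y) = -3 + f*Y = -3 + Y*f)
1/h(140, 1/(P + 93)) = 1/(-3 + 140/(-30 + 93)) = 1/(-3 + 140/63) = 1/(-3 + (1/63)*140) = 1/(-3 + 20/9) = 1/(-7/9) = -9/7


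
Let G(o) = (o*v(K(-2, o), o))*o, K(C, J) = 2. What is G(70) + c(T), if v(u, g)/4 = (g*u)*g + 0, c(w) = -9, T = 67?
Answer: 192079991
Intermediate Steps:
v(u, g) = 4*u*g² (v(u, g) = 4*((g*u)*g + 0) = 4*(u*g² + 0) = 4*(u*g²) = 4*u*g²)
G(o) = 8*o⁴ (G(o) = (o*(4*2*o²))*o = (o*(8*o²))*o = (8*o³)*o = 8*o⁴)
G(70) + c(T) = 8*70⁴ - 9 = 8*24010000 - 9 = 192080000 - 9 = 192079991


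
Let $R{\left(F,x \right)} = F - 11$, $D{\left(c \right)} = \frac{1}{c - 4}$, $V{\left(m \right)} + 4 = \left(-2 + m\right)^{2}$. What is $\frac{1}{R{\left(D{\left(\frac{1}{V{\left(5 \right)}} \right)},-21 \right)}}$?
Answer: $- \frac{19}{214} \approx -0.088785$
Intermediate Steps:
$V{\left(m \right)} = -4 + \left(-2 + m\right)^{2}$
$D{\left(c \right)} = \frac{1}{-4 + c}$
$R{\left(F,x \right)} = -11 + F$ ($R{\left(F,x \right)} = F - 11 = -11 + F$)
$\frac{1}{R{\left(D{\left(\frac{1}{V{\left(5 \right)}} \right)},-21 \right)}} = \frac{1}{-11 + \frac{1}{-4 + \frac{1}{5 \left(-4 + 5\right)}}} = \frac{1}{-11 + \frac{1}{-4 + \frac{1}{5 \cdot 1}}} = \frac{1}{-11 + \frac{1}{-4 + \frac{1}{5}}} = \frac{1}{-11 + \frac{1}{- \frac{19}{5}}} = \frac{1}{-11 - \frac{5}{19}} = \frac{1}{- \frac{214}{19}} = - \frac{19}{214}$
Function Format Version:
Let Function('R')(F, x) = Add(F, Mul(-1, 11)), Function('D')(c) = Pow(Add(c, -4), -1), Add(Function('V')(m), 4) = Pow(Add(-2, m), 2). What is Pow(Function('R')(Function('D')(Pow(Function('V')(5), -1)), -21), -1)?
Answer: Rational(-19, 214) ≈ -0.088785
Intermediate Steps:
Function('V')(m) = Add(-4, Pow(Add(-2, m), 2))
Function('D')(c) = Pow(Add(-4, c), -1)
Function('R')(F, x) = Add(-11, F) (Function('R')(F, x) = Add(F, -11) = Add(-11, F))
Pow(Function('R')(Function('D')(Pow(Function('V')(5), -1)), -21), -1) = Pow(Add(-11, Pow(Add(-4, Pow(Mul(5, Add(-4, 5)), -1)), -1)), -1) = Pow(Add(-11, Pow(Add(-4, Pow(Mul(5, 1), -1)), -1)), -1) = Pow(Add(-11, Pow(Add(-4, Pow(5, -1)), -1)), -1) = Pow(Add(-11, Pow(Add(-4, Rational(1, 5)), -1)), -1) = Pow(Add(-11, Pow(Rational(-19, 5), -1)), -1) = Pow(Add(-11, Rational(-5, 19)), -1) = Pow(Rational(-214, 19), -1) = Rational(-19, 214)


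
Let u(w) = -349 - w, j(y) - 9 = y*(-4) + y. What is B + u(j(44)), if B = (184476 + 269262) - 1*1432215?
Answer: -978703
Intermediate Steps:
j(y) = 9 - 3*y (j(y) = 9 + (y*(-4) + y) = 9 + (-4*y + y) = 9 - 3*y)
B = -978477 (B = 453738 - 1432215 = -978477)
B + u(j(44)) = -978477 + (-349 - (9 - 3*44)) = -978477 + (-349 - (9 - 132)) = -978477 + (-349 - 1*(-123)) = -978477 + (-349 + 123) = -978477 - 226 = -978703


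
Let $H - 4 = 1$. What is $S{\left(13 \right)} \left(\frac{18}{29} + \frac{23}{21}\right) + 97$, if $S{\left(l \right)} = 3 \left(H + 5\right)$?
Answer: $\frac{30141}{203} \approx 148.48$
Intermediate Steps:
$H = 5$ ($H = 4 + 1 = 5$)
$S{\left(l \right)} = 30$ ($S{\left(l \right)} = 3 \left(5 + 5\right) = 3 \cdot 10 = 30$)
$S{\left(13 \right)} \left(\frac{18}{29} + \frac{23}{21}\right) + 97 = 30 \left(\frac{18}{29} + \frac{23}{21}\right) + 97 = 30 \cdot \frac{1045}{609} + 97 = \frac{10450}{203} + 97 = \frac{30141}{203}$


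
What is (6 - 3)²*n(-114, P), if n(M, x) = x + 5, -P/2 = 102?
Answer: -1791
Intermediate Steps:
P = -204 (P = -2*102 = -204)
n(M, x) = 5 + x
(6 - 3)²*n(-114, P) = (6 - 3)²*(5 - 204) = 3²*(-199) = 9*(-199) = -1791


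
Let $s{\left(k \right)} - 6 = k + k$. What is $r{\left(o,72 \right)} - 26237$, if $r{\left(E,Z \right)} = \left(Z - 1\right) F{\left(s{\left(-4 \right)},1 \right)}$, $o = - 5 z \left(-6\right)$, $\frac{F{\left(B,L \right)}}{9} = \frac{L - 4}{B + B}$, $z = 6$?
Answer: $- \frac{103031}{4} \approx -25758.0$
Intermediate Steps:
$s{\left(k \right)} = 6 + 2 k$ ($s{\left(k \right)} = 6 + \left(k + k\right) = 6 + 2 k$)
$F{\left(B,L \right)} = \frac{9 \left(-4 + L\right)}{2 B}$ ($F{\left(B,L \right)} = 9 \frac{L - 4}{B + B} = 9 \frac{-4 + L}{2 B} = \frac{9 \left(-4 + L\right)}{2 B}$)
$o = 180$ ($o = \left(-5\right) 6 \left(-6\right) = \left(-30\right) \left(-6\right) = 180$)
$r{\left(E,Z \right)} = - \frac{27}{4} + \frac{27 Z}{4}$ ($r{\left(E,Z \right)} = \left(Z - 1\right) \frac{9 \left(-4 + 1\right)}{2 \left(6 + 2 \left(-4\right)\right)} = \left(-1 + Z\right) \frac{9}{2} \frac{1}{6 - 8} \left(-3\right) = \left(-1 + Z\right) \frac{9}{2} \frac{1}{-2} \left(-3\right) = \left(-1 + Z\right) \frac{9}{2} \left(- \frac{1}{2}\right) \left(-3\right) = \left(-1 + Z\right) \frac{27}{4} = - \frac{27}{4} + \frac{27 Z}{4}$)
$r{\left(o,72 \right)} - 26237 = \left(- \frac{27}{4} + \frac{27}{4} \cdot 72\right) - 26237 = \left(- \frac{27}{4} + 486\right) - 26237 = \frac{1917}{4} - 26237 = - \frac{103031}{4}$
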